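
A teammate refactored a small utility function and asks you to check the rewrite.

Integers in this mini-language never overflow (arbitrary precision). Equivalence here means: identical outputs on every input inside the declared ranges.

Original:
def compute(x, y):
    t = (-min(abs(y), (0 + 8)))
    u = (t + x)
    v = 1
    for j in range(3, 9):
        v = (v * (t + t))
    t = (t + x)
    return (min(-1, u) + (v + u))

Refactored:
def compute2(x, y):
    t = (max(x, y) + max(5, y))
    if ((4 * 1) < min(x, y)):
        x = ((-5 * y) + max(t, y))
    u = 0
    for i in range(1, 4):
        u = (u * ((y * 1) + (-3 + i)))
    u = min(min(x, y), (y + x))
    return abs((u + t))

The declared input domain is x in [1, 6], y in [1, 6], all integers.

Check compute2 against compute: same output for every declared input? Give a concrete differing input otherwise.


Run the pair on x=1, y=1.
compute: t := -1 | u := 0 | v := 1 | iter j=3: | v := -2 | iter j=4: | v := 4 | iter j=5: | v := -8 | iter j=6: | v := 16 | iter j=7: | v := -32 | iter j=8: | v := 64 | t := 0 | result 63
compute2: t := 6 | ((4 * 1) < min(x, y)): false | u := 0 | iter i=1: | u := 0 | iter i=2: | u := 0 | iter i=3: | u := 0 | u := 1 | result 7
63 against 7: the behavior changed.
verdict: not equivalent; witness: x=1, y=1


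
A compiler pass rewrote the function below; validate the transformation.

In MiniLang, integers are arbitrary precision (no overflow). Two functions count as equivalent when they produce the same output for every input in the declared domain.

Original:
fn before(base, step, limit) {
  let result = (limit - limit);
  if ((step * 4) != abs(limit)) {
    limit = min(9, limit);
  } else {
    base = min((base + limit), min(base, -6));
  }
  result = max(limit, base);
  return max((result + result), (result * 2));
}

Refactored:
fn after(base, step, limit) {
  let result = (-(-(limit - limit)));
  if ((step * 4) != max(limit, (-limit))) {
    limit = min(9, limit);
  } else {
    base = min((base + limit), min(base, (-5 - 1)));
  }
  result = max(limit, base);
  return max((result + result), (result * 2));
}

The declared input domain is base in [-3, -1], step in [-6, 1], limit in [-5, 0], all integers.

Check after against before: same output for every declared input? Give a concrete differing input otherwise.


This is a faithful refactor — arithmetic usage differs, and constant usage differs, and min/max/abs usage differs, but the computed results match everywhere.
Tracing base=-3, step=-2, limit=-3: before: result := 0 | ((step * 4) != abs(limit)): true | limit := -3 | result := -3 | result -6 | after: result := 0 | ((step * 4) != max(limit, (-limit))): true | limit := -3 | result := -3 | result -6 — matching result -6.
Every one of the 144 inputs gives matching results.
verdict: equivalent


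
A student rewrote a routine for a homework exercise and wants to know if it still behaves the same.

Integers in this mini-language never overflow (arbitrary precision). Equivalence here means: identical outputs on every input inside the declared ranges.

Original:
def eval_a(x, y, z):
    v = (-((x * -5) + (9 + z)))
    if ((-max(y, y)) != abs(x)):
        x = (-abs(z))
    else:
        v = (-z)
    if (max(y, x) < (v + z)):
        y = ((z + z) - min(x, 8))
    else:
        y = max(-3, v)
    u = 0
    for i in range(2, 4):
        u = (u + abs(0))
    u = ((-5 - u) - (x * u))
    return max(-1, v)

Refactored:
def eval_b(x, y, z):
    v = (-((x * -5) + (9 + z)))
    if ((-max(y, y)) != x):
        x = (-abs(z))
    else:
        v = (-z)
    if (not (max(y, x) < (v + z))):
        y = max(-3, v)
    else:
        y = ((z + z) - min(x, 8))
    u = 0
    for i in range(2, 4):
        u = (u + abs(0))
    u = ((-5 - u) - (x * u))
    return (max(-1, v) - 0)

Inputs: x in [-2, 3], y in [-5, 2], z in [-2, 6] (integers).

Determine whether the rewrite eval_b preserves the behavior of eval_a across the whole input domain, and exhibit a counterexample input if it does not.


Try x=-2, y=-2, z=-2.
eval_a: v=-17, then ((-max(y, y)) != abs(x)) is false, then v=2, then (max(y, x) < (v + z)) is true, then y=-2, then u=0, then (i=2), then u=0, then (i=3), then u=0, then u=-5, then returns 2
eval_b: v=-17, then ((-max(y, y)) != x) is true, then x=-2, then (not (max(y, x) < (v + z))) is true, then y=-3, then u=0, then (i=2), then u=0, then (i=3), then u=0, then u=-5, then returns -1
2 != -1, so the rewrite changes behavior.
verdict: not equivalent; witness: x=-2, y=-2, z=-2


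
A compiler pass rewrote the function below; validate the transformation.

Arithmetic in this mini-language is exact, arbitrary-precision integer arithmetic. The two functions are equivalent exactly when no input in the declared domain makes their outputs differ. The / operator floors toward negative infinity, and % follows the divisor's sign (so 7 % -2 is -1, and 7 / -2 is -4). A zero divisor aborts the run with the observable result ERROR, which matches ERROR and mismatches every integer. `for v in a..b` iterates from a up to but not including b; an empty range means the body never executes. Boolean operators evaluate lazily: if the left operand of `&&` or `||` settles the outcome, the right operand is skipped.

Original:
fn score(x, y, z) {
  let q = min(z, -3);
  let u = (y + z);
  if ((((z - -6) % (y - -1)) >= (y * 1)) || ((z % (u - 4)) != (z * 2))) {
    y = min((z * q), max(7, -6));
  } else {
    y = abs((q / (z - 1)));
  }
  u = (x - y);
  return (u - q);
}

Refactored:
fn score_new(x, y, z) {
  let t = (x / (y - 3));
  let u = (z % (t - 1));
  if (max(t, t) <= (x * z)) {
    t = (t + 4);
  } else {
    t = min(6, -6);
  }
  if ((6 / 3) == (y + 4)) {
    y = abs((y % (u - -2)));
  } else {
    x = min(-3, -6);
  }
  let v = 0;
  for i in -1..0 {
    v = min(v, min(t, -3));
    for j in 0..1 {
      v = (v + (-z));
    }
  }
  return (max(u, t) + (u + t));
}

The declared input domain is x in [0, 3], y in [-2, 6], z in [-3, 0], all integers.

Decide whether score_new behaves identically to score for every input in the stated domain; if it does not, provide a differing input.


Take x=0, y=-2, z=-3.
score: q := -3 | u := -5 | ((((z - -6) % (y - -1)) >= (y * 1)) || ((z % (u - 4)) != (z * 2))): true | y := 7 | u := -7 | result -4
score_new: t := 0 | u := 0 | (max(t, t) <= (x * z)): true | t := 4 | ((6 / 3) == (y + 4)): true | y := 0 | v := 0 | iter i=-1: | v := -3 | iter j=0: | v := 0 | result 8
-4 and 8 differ, so these are not the same function on this domain.
verdict: not equivalent; witness: x=0, y=-2, z=-3


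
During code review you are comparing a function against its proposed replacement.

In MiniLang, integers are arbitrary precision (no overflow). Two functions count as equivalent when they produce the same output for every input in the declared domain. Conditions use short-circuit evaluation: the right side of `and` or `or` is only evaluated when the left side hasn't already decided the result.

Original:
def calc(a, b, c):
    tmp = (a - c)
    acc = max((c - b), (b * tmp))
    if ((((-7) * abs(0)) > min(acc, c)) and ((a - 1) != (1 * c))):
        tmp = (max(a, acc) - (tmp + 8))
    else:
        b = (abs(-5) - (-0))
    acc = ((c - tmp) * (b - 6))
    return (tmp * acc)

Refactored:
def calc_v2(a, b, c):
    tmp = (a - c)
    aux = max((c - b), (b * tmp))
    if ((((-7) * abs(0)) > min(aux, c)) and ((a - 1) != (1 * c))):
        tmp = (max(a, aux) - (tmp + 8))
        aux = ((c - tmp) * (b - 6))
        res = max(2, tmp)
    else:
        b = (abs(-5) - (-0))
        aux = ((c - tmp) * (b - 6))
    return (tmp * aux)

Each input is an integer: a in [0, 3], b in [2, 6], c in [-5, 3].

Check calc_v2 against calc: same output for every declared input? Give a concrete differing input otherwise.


One difference looks behavioral, but it never changes the outcome for any declared input.
Tracing a=1, b=5, c=1: calc: tmp=0, then acc=0, then ((((-7) * abs(0)) > min(acc, c)) and ((a - 1) != (1 * c))) is false, then b=5, then acc=-1, then returns 0 | calc_v2: tmp=0, then aux=0, then ((((-7) * abs(0)) > min(aux, c)) and ((a - 1) != (1 * c))) is false, then b=5, then aux=-1, then returns 0 — matching result 0.
Checked all 180 inputs in the declared domain: the outputs agree on every one.
verdict: equivalent


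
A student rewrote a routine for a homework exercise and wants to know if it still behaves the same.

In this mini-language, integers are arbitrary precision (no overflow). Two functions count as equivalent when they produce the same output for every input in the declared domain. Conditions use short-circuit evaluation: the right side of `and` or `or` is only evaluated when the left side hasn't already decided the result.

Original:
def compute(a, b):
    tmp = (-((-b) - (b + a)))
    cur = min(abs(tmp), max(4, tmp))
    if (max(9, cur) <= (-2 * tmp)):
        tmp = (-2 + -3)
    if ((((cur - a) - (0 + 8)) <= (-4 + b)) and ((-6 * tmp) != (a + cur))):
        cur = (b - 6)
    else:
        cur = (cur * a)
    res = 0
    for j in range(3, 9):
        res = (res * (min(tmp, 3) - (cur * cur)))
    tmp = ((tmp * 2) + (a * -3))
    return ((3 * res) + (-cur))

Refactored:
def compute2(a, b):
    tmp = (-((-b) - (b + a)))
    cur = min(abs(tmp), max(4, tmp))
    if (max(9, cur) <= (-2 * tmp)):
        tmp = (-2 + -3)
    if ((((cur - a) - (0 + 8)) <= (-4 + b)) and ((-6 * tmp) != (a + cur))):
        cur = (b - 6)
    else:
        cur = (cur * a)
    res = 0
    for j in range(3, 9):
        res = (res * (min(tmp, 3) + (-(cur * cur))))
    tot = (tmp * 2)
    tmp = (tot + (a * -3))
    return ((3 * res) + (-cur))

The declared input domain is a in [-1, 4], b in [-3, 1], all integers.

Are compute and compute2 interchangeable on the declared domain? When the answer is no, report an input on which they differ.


This is a faithful refactor — arithmetic usage differs, statement counts differ, local variable names differ, but the computed results match everywhere.
Spot check at a=4, b=-3 — compute: tmp := -2 | cur := 2 | (max(9, cur) <= (-2 * tmp)): false | ((((cur - a) - (0 + 8)) <= (-4 + b)) and ((-6 * tmp) != (a + cur))): true | cur := -9 | res := 0 | iter j=3: | res := 0 | iter j=4: | res := 0 | iter j=5: | res := 0 | iter j=6: | res := 0 | iter j=7: | res := 0 | iter j=8: | res := 0 | tmp := -16 | result 9. compute2: tmp := -2 | cur := 2 | (max(9, cur) <= (-2 * tmp)): false | ((((cur - a) - (0 + 8)) <= (-4 + b)) and ((-6 * tmp) != (a + cur))): true | cur := -9 | res := 0 | iter j=3: | res := 0 | iter j=4: | res := 0 | iter j=5: | res := 0 | iter j=6: | res := 0 | iter j=7: | res := 0 | iter j=8: | res := 0 | tot := -4 | tmp := -16 | result 9. Both give 9.
An exhaustive pass over the 30 declared inputs shows identical outputs.
verdict: equivalent


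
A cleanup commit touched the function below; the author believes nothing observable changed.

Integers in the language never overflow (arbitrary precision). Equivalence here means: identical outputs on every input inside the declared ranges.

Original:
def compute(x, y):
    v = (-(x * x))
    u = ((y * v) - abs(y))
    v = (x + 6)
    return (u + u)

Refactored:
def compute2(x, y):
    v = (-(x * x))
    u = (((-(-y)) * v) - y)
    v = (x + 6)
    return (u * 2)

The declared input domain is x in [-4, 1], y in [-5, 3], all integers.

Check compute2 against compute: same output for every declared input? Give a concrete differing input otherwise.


x=-4, y=-5 yields 150 from compute but 170 from compute2.
verdict: not equivalent; witness: x=-4, y=-5


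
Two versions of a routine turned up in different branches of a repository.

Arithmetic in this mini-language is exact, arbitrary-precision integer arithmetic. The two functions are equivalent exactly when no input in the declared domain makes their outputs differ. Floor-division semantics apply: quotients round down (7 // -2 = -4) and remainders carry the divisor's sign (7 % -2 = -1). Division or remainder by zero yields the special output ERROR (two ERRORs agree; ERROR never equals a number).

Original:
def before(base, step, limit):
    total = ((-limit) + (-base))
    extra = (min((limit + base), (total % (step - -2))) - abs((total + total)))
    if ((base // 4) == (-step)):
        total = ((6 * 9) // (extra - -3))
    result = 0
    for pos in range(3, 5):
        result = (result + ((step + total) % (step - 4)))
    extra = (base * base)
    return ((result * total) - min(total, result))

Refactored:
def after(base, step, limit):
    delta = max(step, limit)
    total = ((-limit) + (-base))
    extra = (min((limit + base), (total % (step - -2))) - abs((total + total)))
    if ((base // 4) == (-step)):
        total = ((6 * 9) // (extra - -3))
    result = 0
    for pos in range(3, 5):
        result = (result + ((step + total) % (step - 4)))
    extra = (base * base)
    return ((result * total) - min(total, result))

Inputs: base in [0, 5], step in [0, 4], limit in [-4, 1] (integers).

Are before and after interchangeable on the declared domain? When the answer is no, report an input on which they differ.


Side by side, the visible changes include: statement counts differ, local variable names differ, min/max/abs usage differs.
One worked example (base=3, step=1, limit=-3) — before: total = 0; extra = 0; ((base // 4) == (-step)) -> false; result = 0; [pos=3]; result = -2; [pos=4]; result = -4; extra = 9; return 4; after: delta = 1; total = 0; extra = 0; ((base // 4) == (-step)) -> false; result = 0; [pos=3]; result = -2; [pos=4]; result = -4; extra = 9; return 4; agreement on 4.
An exhaustive pass over the 180 declared inputs shows identical outputs.
verdict: equivalent


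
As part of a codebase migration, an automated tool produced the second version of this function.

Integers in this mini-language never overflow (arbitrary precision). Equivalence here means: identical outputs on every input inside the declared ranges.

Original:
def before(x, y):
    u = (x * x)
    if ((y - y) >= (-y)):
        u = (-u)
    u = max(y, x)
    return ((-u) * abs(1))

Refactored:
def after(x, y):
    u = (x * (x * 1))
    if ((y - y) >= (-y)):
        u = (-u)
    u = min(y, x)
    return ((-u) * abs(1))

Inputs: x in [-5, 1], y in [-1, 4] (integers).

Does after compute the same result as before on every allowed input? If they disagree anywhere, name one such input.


Input x=-5, y=-1: 1 from before versus 5 from after.
verdict: not equivalent; witness: x=-5, y=-1


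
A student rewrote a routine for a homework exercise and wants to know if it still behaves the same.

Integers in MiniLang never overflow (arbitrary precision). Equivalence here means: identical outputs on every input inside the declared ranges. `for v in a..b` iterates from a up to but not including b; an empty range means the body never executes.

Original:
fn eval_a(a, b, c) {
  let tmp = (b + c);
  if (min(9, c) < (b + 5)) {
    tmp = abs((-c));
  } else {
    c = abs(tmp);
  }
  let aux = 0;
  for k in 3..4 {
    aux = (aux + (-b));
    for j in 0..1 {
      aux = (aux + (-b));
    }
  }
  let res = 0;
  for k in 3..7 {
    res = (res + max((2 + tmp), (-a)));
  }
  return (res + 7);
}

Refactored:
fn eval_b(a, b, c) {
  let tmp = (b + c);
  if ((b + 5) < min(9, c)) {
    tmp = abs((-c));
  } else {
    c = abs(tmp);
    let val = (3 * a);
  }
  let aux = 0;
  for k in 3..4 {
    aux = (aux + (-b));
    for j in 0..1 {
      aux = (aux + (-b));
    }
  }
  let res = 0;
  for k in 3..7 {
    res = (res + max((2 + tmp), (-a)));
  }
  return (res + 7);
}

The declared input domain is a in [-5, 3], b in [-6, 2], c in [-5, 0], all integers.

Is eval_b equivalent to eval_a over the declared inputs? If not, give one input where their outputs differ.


These are not equivalent — on a=-5, b=-6, c=-5 the outputs split (35 vs 27).
eval_a: tmp := -11 | (min(9, c) < (b + 5)): true | tmp := 5 | aux := 0 | iter k=3: | aux := 6 | iter j=0: | aux := 12 | res := 0 | iter k=3: | res := 7 | iter k=4: | res := 14 | iter k=5: | res := 21 | iter k=6: | res := 28 | result 35
eval_b: tmp := -11 | ((b + 5) < min(9, c)): false | c := 11 | val := -15 | aux := 0 | iter k=3: | aux := 6 | iter j=0: | aux := 12 | res := 0 | iter k=3: | res := 5 | iter k=4: | res := 10 | iter k=5: | res := 15 | iter k=6: | res := 20 | result 27
verdict: not equivalent; witness: a=-5, b=-6, c=-5


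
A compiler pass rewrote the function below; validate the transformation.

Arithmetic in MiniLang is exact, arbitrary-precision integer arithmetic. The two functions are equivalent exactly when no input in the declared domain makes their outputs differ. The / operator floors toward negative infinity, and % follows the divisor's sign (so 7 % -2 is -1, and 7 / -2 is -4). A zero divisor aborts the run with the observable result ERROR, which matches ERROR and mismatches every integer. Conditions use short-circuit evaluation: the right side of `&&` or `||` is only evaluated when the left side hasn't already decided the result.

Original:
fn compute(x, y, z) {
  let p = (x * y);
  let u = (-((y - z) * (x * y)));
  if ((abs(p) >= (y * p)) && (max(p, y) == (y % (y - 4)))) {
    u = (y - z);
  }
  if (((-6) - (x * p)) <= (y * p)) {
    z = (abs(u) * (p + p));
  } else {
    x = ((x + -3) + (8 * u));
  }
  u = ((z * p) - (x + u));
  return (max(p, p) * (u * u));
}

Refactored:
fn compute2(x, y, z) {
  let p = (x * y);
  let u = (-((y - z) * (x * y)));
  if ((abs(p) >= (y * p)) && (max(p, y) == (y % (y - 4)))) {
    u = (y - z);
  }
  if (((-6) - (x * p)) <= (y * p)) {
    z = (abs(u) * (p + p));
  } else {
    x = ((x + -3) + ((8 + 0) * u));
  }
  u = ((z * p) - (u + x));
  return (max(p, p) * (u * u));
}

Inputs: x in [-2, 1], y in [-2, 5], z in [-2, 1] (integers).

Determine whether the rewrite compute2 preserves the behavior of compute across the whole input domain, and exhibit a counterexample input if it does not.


The two are interchangeable: constant usage differs; and arithmetic usage differs, and every declared input agrees.
As a probe, take x=-2, y=5, z=-2: compute runs p := -10 | u := 70 | ((abs(p) >= (y * p)) && (max(p, y) == (y % (y - 4)))): false | (((-6) - (x * p)) <= (y * p)): false | x := 555 | u := -605 | result -3660250; compute2 runs p := -10 | u := 70 | ((abs(p) >= (y * p)) && (max(p, y) == (y % (y - 4)))): false | (((-6) - (x * p)) <= (y * p)): false | x := 555 | u := -605 | result -3660250; both end at -3660250.
Sweeping the whole domain (128 inputs) finds no disagreement.
verdict: equivalent


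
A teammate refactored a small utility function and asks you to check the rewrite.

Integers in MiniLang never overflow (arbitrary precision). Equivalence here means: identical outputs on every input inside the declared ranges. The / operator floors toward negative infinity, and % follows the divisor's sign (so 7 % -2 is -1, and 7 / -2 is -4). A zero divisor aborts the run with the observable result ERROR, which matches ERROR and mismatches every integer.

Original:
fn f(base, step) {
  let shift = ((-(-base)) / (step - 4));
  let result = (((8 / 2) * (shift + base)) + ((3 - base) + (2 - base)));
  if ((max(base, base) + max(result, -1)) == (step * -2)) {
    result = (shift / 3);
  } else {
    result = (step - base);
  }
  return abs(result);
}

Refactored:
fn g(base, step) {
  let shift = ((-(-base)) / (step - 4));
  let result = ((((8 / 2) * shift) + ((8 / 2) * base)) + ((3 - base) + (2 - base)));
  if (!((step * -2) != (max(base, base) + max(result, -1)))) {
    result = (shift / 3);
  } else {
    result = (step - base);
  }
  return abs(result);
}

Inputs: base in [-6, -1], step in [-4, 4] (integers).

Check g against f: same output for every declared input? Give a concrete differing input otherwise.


The two are interchangeable: boolean connective usage differs, plus constant usage differs, plus arithmetic usage differs, plus comparison usage differs, and every declared input agrees.
As a probe, take base=-5, step=0: f runs shift = 1; result = -1; ((max(base, base) + max(result, -1)) == (step * -2)) -> false; result = 5; return 5; g runs shift = 1; result = -1; (!((step * -2) != (max(base, base) + max(result, -1)))) -> false; result = 5; return 5; both end at 5.
Checked all 54 inputs in the declared domain: the outputs agree on every one.
verdict: equivalent


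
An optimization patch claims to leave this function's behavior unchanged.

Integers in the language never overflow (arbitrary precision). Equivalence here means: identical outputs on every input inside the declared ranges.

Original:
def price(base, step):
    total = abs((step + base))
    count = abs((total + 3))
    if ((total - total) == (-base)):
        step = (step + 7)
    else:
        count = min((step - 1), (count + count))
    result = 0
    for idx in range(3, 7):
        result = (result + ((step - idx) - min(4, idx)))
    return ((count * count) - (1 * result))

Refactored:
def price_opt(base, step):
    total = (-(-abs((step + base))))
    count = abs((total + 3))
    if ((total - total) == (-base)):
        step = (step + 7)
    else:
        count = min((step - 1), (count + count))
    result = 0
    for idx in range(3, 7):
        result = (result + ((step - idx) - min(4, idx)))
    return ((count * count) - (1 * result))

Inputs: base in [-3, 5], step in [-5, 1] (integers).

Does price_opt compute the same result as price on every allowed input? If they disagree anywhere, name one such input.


Comparing the listings, the differences include: same computation, different form.
One worked example (base=5, step=-4) — price: total becomes 1; next count becomes 4; next ((total - total) == (-base)) evaluates to false; next count becomes -5; next result becomes 0; next at idx=3:; next result becomes -10; next at idx=4:; next result becomes -22; next at idx=5:; next result becomes -35; next at idx=6:; next result becomes -49; next final value 74; price_opt: total becomes 1; next count becomes 4; next ((total - total) == (-base)) evaluates to false; next count becomes -5; next result becomes 0; next at idx=3:; next result becomes -10; next at idx=4:; next result becomes -22; next at idx=5:; next result becomes -35; next at idx=6:; next result becomes -49; next final value 74; agreement on 74.
Across all 63 domain points the two functions coincide.
verdict: equivalent


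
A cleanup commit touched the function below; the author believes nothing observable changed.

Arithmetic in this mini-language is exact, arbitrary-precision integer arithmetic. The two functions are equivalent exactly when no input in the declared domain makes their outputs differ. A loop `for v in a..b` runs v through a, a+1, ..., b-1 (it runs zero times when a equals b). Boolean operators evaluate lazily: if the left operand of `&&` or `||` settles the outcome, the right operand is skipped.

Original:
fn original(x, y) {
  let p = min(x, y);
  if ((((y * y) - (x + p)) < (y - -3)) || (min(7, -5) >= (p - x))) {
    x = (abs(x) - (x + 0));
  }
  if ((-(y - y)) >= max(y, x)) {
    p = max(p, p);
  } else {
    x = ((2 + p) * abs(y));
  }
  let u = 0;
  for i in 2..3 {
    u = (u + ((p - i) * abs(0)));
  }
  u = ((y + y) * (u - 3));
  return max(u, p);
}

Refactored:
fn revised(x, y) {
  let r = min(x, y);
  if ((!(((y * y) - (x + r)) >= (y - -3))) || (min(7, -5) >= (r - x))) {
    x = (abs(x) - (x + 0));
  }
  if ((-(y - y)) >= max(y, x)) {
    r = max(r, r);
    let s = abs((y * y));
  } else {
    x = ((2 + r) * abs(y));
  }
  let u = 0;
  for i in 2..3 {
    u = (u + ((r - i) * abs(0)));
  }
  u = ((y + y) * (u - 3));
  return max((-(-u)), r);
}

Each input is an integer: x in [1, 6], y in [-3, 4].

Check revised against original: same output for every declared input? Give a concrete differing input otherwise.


Equivalent — the differences include local variable names differ, plus boolean connective usage differs, plus comparison usage differs, plus statement counts differ, plus min/max/abs usage differs, plus arithmetic usage differs, yet no declared input distinguishes the two.
Spot check at x=5, y=3 — original: p := 3 | ((((y * y) - (x + p)) < (y - -3)) || (min(7, -5) >= (p - x))): true | x := 0 | ((-(y - y)) >= max(y, x)): false | x := 15 | u := 0 | iter i=2: | u := 0 | u := -18 | result 3. revised: r := 3 | ((!(((y * y) - (x + r)) >= (y - -3))) || (min(7, -5) >= (r - x))): true | x := 0 | ((-(y - y)) >= max(y, x)): false | x := 15 | u := 0 | iter i=2: | u := 0 | u := -18 | result 3. Both give 3.
An exhaustive pass over the 48 declared inputs shows identical outputs.
verdict: equivalent


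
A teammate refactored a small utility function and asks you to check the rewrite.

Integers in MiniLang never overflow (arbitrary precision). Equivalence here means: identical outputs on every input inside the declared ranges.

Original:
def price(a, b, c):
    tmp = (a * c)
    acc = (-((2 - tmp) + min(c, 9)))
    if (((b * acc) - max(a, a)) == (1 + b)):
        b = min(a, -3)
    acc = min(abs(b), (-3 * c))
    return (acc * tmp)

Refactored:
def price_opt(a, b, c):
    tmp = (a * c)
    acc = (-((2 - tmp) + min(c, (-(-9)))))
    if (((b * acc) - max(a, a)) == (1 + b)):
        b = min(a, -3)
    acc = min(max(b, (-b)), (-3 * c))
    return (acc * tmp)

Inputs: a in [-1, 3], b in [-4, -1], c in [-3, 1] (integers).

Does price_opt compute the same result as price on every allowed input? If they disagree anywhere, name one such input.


This is a faithful refactor — min/max/abs usage differs, but the computed results match everywhere.
As a probe, take a=-1, b=-4, c=-1: price runs tmp=1, then acc=0, then (((b * acc) - max(a, a)) == (1 + b)) is false, then acc=3, then returns 3; price_opt runs tmp=1, then acc=0, then (((b * acc) - max(a, a)) == (1 + b)) is false, then acc=3, then returns 3; both end at 3.
Checked all 100 inputs in the declared domain: the outputs agree on every one.
verdict: equivalent


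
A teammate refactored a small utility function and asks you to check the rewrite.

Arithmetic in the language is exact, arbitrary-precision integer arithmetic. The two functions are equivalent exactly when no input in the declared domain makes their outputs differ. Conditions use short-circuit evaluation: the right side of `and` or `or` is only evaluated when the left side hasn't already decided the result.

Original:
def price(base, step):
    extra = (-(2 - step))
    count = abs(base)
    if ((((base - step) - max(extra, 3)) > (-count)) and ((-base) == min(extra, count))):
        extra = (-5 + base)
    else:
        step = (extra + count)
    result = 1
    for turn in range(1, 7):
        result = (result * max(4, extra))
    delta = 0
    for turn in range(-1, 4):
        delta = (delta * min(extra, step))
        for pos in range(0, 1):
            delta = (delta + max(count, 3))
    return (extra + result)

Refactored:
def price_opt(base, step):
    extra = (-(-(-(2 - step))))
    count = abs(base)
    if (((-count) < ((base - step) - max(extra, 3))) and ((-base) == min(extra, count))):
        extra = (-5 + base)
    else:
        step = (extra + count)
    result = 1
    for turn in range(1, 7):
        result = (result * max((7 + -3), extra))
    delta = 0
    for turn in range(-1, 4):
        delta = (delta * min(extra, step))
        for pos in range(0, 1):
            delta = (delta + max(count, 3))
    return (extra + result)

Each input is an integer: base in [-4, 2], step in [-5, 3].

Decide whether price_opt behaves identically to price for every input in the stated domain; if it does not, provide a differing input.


Although comparison usage differs, arithmetic usage differs, constant usage differs, 63/63 inputs agree.
verdict: equivalent


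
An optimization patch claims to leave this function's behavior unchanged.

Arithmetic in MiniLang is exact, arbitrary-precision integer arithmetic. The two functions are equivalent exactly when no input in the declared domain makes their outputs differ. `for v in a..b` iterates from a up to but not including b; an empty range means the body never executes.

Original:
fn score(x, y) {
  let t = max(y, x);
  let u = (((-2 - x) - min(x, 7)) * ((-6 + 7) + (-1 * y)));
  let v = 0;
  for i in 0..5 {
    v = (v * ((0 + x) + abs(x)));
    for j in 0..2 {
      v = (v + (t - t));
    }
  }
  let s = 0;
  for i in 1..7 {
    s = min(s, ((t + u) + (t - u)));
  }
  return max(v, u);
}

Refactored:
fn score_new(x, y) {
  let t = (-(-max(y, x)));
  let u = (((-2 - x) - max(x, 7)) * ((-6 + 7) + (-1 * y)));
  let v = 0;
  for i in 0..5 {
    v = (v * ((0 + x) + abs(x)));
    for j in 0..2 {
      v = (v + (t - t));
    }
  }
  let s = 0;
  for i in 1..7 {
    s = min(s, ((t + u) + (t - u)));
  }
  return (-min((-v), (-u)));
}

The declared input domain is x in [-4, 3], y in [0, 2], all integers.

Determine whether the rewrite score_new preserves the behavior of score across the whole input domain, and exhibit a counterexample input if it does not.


Take x=-4, y=0.
score: t := 0 | u := 6 | v := 0 | iter i=0: | v := 0 | iter j=0: | v := 0 | iter j=1: | v := 0 | iter i=1: | v := 0 | iter j=0: | v := 0 | iter j=1: | v := 0 | iter i=2: | v := 0 | iter j=0: | v := 0 | iter j=1: | v := 0 | iter i=3: | v := 0 | iter j=0: | v := 0 | iter j=1: | v := 0 | iter i=4: | v := 0 | iter j=0: | v := 0 | iter j=1: | v := 0 | s := 0 | iter i=1: | s := 0 | iter i=2: | s := 0 | iter i=3: | s := 0 | iter i=4: | s := 0 | iter i=5: | s := 0 | iter i=6: | s := 0 | result 6
score_new: t := 0 | u := -5 | v := 0 | iter i=0: | v := 0 | iter j=0: | v := 0 | iter j=1: | v := 0 | iter i=1: | v := 0 | iter j=0: | v := 0 | iter j=1: | v := 0 | iter i=2: | v := 0 | iter j=0: | v := 0 | iter j=1: | v := 0 | iter i=3: | v := 0 | iter j=0: | v := 0 | iter j=1: | v := 0 | iter i=4: | v := 0 | iter j=0: | v := 0 | iter j=1: | v := 0 | s := 0 | iter i=1: | s := 0 | iter i=2: | s := 0 | iter i=3: | s := 0 | iter i=4: | s := 0 | iter i=5: | s := 0 | iter i=6: | s := 0 | result 0
6 and 0 differ, so these are not the same function on this domain.
verdict: not equivalent; witness: x=-4, y=0


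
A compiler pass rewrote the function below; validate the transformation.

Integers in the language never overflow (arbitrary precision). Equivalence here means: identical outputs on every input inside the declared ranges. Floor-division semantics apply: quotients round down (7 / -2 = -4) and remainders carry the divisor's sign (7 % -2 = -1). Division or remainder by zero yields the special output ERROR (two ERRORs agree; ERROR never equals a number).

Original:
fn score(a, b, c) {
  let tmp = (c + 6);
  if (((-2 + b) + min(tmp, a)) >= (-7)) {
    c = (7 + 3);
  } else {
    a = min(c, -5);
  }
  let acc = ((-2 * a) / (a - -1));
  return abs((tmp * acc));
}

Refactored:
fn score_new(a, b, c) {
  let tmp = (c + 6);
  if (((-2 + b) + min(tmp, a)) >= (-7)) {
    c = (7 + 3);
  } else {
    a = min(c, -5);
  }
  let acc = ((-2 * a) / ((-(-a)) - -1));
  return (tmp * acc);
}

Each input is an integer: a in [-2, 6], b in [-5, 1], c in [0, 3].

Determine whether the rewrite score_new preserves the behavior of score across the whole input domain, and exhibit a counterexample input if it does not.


Take a=-2, b=-5, c=0.
score: tmp=6, then (((-2 + b) + min(tmp, a)) >= (-7)) is false, then a=-5, then acc=-3, then returns 18
score_new: tmp=6, then (((-2 + b) + min(tmp, a)) >= (-7)) is false, then a=-5, then acc=-3, then returns -18
18 against -18: the behavior changed.
verdict: not equivalent; witness: a=-2, b=-5, c=0


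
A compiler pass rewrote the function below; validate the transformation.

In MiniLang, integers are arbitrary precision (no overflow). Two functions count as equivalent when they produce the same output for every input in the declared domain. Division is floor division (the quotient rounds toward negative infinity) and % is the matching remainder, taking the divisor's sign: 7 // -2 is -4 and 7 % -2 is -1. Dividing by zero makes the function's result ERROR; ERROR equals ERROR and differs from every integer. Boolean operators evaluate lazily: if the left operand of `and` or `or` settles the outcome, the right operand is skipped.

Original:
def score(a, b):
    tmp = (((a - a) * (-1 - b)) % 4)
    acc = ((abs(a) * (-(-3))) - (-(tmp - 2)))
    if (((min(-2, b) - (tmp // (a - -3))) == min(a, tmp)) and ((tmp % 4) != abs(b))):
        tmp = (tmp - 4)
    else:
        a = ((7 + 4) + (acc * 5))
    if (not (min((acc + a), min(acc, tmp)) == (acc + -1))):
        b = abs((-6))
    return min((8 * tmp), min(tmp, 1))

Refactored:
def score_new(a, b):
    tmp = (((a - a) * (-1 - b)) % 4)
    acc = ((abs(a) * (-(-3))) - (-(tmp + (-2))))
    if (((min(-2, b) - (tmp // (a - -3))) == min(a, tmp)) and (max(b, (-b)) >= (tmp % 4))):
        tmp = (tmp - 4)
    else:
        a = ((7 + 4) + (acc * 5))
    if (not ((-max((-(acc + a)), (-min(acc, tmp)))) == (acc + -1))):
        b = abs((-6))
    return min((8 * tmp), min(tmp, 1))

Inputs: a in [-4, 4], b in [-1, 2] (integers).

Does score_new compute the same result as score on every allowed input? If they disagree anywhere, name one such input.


Consider the input a=-2, b=0.
score: tmp=0, then acc=4, then (((min(-2, b) - (tmp // (a - -3))) == min(a, tmp)) and ((tmp % 4) != abs(b))) is false, then a=31, then (not (min((acc + a), min(acc, tmp)) == (acc + -1))) is true, then b=6, then returns 0
score_new: tmp=0, then acc=4, then (((min(-2, b) - (tmp // (a - -3))) == min(a, tmp)) and (max(b, (-b)) >= (tmp % 4))) is true, then tmp=-4, then (not ((-max((-(acc + a)), (-min(acc, tmp)))) == (acc + -1))) is true, then b=6, then returns -32
0 vs -32 — the two versions disagree here.
verdict: not equivalent; witness: a=-2, b=0


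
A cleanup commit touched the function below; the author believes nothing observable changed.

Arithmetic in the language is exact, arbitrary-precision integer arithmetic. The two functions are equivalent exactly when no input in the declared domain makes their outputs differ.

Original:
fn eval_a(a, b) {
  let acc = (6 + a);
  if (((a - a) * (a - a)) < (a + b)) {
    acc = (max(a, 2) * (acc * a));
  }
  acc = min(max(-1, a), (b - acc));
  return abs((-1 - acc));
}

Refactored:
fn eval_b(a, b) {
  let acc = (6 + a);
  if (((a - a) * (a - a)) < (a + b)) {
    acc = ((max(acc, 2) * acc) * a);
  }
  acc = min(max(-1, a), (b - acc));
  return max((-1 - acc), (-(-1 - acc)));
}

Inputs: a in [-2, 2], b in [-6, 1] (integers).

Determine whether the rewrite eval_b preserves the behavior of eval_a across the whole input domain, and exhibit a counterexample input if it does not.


Consider the input a=1, b=0.
eval_a: acc becomes 7; next (((a - a) * (a - a)) < (a + b)) evaluates to true; next acc becomes 14; next acc becomes -14; next final value 13
eval_b: acc becomes 7; next (((a - a) * (a - a)) < (a + b)) evaluates to true; next acc becomes 49; next acc becomes -49; next final value 48
13 vs 48 — the two versions disagree here.
verdict: not equivalent; witness: a=1, b=0


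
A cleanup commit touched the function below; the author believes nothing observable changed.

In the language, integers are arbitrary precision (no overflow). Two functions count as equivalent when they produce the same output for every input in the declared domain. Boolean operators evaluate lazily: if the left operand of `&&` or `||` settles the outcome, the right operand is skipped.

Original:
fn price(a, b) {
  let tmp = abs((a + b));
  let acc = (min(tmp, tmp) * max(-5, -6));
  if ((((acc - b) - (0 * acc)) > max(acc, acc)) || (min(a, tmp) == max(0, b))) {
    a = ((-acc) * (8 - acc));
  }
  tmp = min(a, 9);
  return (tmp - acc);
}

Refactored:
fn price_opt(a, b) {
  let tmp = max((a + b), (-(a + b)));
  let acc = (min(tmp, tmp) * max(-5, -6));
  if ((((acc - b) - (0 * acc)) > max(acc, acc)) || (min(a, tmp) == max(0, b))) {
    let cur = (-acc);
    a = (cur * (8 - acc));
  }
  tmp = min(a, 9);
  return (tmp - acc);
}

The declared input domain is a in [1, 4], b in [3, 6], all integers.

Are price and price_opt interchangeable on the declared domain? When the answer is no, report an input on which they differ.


Side by side, the visible changes include: local variable names differ; min/max/abs usage differs; statement counts differ; arithmetic usage differs.
Spot check at a=3, b=5 — price: tmp = 8; acc = -40; ((((acc - b) - (0 * acc)) > max(acc, acc)) || (min(a, tmp) == max(0, b))) -> false; tmp = 3; return 43. price_opt: tmp = 8; acc = -40; ((((acc - b) - (0 * acc)) > max(acc, acc)) || (min(a, tmp) == max(0, b))) -> false; tmp = 3; return 43. Both give 43.
Sweeping the whole domain (16 inputs) finds no disagreement.
verdict: equivalent


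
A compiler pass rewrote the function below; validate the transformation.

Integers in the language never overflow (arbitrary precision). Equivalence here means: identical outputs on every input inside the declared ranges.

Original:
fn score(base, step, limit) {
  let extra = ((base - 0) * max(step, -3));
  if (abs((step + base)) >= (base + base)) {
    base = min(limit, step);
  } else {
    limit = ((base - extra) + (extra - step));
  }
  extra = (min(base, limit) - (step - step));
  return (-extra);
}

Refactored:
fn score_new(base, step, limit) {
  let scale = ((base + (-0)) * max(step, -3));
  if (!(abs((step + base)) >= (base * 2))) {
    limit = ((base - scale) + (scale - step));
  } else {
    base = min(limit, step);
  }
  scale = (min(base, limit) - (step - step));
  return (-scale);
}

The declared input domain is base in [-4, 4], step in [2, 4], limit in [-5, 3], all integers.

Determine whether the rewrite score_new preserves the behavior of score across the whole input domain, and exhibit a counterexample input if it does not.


Comparing the listings, the differences include: constant usage differs; local variable names differ; boolean connective usage differs; arithmetic usage differs.
Spot check at base=-4, step=3, limit=-4 — score: extra := -12 | (abs((step + base)) >= (base + base)): true | base := -4 | extra := -4 | result 4. score_new: scale := -12 | (!(abs((step + base)) >= (base * 2))): false | base := -4 | scale := -4 | result 4. Both give 4.
Across all 243 domain points the two functions coincide.
verdict: equivalent


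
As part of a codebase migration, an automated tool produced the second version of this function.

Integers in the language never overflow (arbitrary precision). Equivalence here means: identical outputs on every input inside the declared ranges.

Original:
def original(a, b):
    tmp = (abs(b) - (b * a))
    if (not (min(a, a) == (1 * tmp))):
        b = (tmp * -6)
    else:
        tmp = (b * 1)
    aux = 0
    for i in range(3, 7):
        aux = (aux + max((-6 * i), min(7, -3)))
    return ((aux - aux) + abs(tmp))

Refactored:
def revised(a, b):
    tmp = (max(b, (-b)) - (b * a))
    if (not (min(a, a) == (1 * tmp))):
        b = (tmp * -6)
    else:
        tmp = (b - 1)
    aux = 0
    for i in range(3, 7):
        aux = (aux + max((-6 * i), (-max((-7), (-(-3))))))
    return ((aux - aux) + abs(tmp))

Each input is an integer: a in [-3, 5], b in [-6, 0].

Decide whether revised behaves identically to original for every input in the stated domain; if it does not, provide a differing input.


Run the pair on a=-2, b=-2.
original: tmp := -2 | (not (min(a, a) == (1 * tmp))): false | tmp := -2 | aux := 0 | iter i=3: | aux := -3 | iter i=4: | aux := -6 | iter i=5: | aux := -9 | iter i=6: | aux := -12 | result 2
revised: tmp := -2 | (not (min(a, a) == (1 * tmp))): false | tmp := -3 | aux := 0 | iter i=3: | aux := -3 | iter i=4: | aux := -6 | iter i=5: | aux := -9 | iter i=6: | aux := -12 | result 3
2 != 3, so the rewrite changes behavior.
verdict: not equivalent; witness: a=-2, b=-2


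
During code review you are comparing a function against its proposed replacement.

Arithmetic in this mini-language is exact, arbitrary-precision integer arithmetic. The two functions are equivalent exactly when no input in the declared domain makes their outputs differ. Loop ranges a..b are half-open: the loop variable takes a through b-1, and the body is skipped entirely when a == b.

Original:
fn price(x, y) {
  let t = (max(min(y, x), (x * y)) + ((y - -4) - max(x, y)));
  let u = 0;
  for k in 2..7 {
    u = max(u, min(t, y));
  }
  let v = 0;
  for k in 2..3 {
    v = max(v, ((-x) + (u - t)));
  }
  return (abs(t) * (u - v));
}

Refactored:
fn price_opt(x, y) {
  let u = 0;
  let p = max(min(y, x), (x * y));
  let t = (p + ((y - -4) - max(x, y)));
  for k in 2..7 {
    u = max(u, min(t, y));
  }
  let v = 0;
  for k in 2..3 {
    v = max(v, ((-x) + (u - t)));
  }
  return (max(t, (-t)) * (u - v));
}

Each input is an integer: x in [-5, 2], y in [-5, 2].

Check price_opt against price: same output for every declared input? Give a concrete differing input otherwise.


Comparing the listings, the differences include: statement counts differ; also local variable names differ; also min/max/abs usage differs.
One worked example (x=0, y=-1) — price: t := 3 | u := 0 | iter k=2: | u := 0 | iter k=3: | u := 0 | iter k=4: | u := 0 | iter k=5: | u := 0 | iter k=6: | u := 0 | v := 0 | iter k=2: | v := 0 | result 0; price_opt: u := 0 | p := 0 | t := 3 | iter k=2: | u := 0 | iter k=3: | u := 0 | iter k=4: | u := 0 | iter k=5: | u := 0 | iter k=6: | u := 0 | v := 0 | iter k=2: | v := 0 | result 0; agreement on 0.
Sweeping the whole domain (64 inputs) finds no disagreement.
verdict: equivalent
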